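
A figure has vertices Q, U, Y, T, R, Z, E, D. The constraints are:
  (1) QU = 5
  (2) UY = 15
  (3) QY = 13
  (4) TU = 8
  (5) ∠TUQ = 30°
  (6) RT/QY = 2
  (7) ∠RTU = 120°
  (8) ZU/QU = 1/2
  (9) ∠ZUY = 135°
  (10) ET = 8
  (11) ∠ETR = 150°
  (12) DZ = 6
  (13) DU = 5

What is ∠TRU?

From the given relations: RT = 2·QY = 2·13 = 26.
Step 1: By the law of cosines on triangle RTU: RU² = 26² + 8² − 2·26·8·cos(120°) = 948, so RU ≈ 30.79.
Step 2: By the inverse law of cosines on triangle TRU: cos(∠TRU) = (26² + 30.79² − 8²) / (2·26·30.79) = 1560/1601.06 = 0.9744, so ∠TRU = 13°.

Therefore, the measure of angle ∠TRU = 13°.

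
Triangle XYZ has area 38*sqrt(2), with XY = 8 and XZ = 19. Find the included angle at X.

From the SAS area formula Area = (1/2)ab sin(C), rearranging gives sin(C) = 2*Area/(ab).
sin(C) = 2 * 38*sqrt(2) / (152) = sqrt(2)/2.
Therefore C = arcsin(sqrt(2)/2) = 45°.
Since sin(180° - C) = sin(C), the obtuse angle 135° gives the same area, so C = 45° or C = 135°.

45° or 135°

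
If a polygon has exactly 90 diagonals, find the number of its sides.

Using d = n(n - 3)/2, we solve 90 = n(n - 3)/2.
So n(n - 3) = 180.
Testing n = 15: 15 * 12 = 180 = 180. Correct.
The polygon has 15 sides.

15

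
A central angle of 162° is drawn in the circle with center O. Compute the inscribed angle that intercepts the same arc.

By the inscribed angle theorem, the inscribed angle is half the central angle.
Inscribed angle = 162° / 2 = 81°

81°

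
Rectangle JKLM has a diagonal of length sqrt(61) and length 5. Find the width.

Using the Pythagorean theorem: d^2 = a^2 + b^2
b^2 = d^2 - a^2
b^2 = 61 - 25
b^2 = 36
b = sqrt(36) = 6

6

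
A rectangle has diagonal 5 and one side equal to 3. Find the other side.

The diagonal of a rectangle forms a right triangle with the two sides.
Rearranging the Pythagorean theorem: missing side = sqrt(d^2 - known^2).
= sqrt(25 - 9) = sqrt(16) = 4.

4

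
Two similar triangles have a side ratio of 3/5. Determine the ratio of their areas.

Area scales with the square of linear dimensions. If every length is multiplied by 3/5, then the area is multiplied by (3/5)^2 = 9/25.
The area ratio is 9:25.

9:25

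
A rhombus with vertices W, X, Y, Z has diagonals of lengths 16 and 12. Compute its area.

Area of a rhombus = (d1 * d2) / 2
Area = (16 * 12) / 2
Area = 192 / 2
Area = 96

96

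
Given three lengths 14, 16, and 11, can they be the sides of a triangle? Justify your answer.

For three segments to close into a triangle, no single side can be as long as the other two combined.
The longest side is 16, and 11 + 14 = 25 > 16.
A triangle can be formed.

Yes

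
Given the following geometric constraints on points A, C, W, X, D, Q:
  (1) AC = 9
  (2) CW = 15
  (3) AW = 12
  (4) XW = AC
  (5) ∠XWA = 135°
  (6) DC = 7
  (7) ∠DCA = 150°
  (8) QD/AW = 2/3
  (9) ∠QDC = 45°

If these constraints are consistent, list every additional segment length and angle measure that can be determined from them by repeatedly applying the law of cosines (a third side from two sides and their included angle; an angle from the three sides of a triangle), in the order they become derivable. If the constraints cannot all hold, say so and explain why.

The constraints are consistent. Derivable facts, in order:
After 1 step:
- AD ≈ 15.46
- AX ≈ 19.44
- CQ ≈ 5.81
- ∠ACW = 53.13°
- ∠AWC = 36.87°
- ∠CAW = 90°
After 2 steps:
- ∠ADC = 16.92°
- ∠AXW = 25.89°
- ∠CAD = 13.08°
- ∠CQD = 58.36°
- ∠DCQ = 76.64°
- ∠WAX = 19.11°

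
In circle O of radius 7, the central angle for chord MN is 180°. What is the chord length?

Chord length = 2r sin(θ/2)
= 2 × 7 × sin(180°/2)
= 2 × 7 × sin(90°)
= 14

14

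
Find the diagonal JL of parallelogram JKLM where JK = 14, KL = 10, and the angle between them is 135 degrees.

Law of cosines: d^2 = 14^2 + 10^2 - 2(14)(10)cos(135°) = 140*sqrt(2) + 296, so d = 2*sqrt(35*sqrt(2) + 74).

2*sqrt(35*sqrt(2) + 74)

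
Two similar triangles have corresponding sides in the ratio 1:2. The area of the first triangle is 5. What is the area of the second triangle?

For similar figures, the area ratio equals the square of the side ratio.
Side ratio (the first triangle to the second triangle) = 1:2, so area ratio = 1^2:2^2 = 1:4.
If the area of the first triangle is 5, then the area of the second triangle = 5 * (4/1) = 20.

20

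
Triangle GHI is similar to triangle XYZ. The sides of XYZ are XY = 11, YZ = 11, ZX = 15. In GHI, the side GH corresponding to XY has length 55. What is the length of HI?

Similar triangles have proportional sides. Setting up the proportion:
GH / XY = HI / YZ
55 / 11 = HI / 11
HI = 11 * 55 / 11 = 55.

55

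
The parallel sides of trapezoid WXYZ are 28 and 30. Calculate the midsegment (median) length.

The midsegment (median) of a trapezoid connects the midpoints of the non-parallel sides.
Its length is the average of the two bases: (28 + 30) / 2 = 29.

29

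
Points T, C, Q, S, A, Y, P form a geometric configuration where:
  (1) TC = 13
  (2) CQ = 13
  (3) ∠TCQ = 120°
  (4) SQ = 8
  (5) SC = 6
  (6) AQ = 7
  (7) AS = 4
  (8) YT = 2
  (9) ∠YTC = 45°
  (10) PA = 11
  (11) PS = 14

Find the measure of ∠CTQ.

Step 1: By the law of cosines on triangle TCQ: TQ² = 13² + 13² − 2·13·13·cos(120°) = 507, so TQ = 13·√3.
Step 2: By the inverse law of cosines on triangle CTQ: cos(∠CTQ) = (13² + (13·√3)² − 13²) / (2·13·13·√3) = 507/585.43 = 0.866, so ∠CTQ = 30°.

Therefore, the measure of angle ∠CTQ = 30°.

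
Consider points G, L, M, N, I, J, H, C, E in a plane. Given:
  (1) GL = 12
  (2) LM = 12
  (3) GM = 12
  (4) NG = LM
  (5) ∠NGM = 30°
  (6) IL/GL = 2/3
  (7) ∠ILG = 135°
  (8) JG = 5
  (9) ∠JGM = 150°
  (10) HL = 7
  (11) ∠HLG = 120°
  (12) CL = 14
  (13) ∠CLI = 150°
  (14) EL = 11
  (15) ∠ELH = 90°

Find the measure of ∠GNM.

From the given relations: NG = LM = 12.
Step 1: By the law of cosines on triangle NGM: NM² = 12² + 12² − 2·12·12·cos(30°) = 38.58, so NM ≈ 6.21.
Step 2: By the inverse law of cosines on triangle GNM: cos(∠GNM) = (12² + 6.21² − 12²) / (2·12·6.21) = 38.58/149.08 = 0.2588, so ∠GNM = 75°.

Therefore, the measure of angle ∠GNM = 75°.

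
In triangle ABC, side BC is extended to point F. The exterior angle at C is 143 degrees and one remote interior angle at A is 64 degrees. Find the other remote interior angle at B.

angle B = 143 - 64 = 79 degrees (exterior angle theorem).

79 degrees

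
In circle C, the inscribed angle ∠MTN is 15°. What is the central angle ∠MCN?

By the inscribed angle theorem, the central angle is twice the inscribed angle.
Central angle = 2 × 15° = 30°

30°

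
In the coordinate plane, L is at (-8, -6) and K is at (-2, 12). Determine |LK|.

The horizontal distance is |-2 - -8| = 6 and the vertical distance is |12 - -6| = 18.
By the Pythagorean theorem, d = sqrt(6^2 + 18^2) = sqrt(360) = 6*sqrt(10).

6*sqrt(10)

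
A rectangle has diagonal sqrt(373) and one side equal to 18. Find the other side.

b = sqrt(d^2 - a^2) = sqrt(373 - 324) = sqrt(49) = 7

7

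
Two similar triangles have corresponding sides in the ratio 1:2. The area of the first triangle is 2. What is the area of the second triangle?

The ratio of areas of similar triangles = (side ratio)^2.
Side ratio = 1:2, so area ratio = 1:4.
Area of the second triangle / Area of the first triangle = 4/1
Area of the second triangle = 2 * 4/1 = 8

8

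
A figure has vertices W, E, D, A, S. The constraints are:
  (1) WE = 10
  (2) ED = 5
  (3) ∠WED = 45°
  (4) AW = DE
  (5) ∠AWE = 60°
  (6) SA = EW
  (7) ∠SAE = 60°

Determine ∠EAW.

From the given relations: AW = DE = 5.
Step 1: By the law of cosines on triangle AWE: AE² = 5² + 10² − 2·5·10·cos(60°) = 75, so AE = 5·√3.
Step 2: By the inverse law of cosines on triangle EAW: cos(∠EAW) = ((5·√3)² + 5² − 10²) / (2·5·√3·5) = 0/86.6 = 0, so ∠EAW = 90°.

Therefore, the measure of angle ∠EAW = 90°.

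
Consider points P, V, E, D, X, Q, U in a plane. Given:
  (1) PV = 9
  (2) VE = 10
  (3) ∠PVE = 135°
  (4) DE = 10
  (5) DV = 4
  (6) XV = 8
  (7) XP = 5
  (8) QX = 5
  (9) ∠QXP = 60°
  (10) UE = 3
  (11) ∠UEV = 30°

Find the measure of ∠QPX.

Step 1: By the law of cosines on triangle PXQ: PQ² = 5² + 5² − 2·5·5·cos(60°) = 25, so PQ = 5.
Step 2: By the inverse law of cosines on triangle QPX: cos(∠QPX) = (5² + 5² − 5²) / (2·5·5) = 25/50 = 0.5, so ∠QPX = 60°.

Therefore, the measure of angle ∠QPX = 60°.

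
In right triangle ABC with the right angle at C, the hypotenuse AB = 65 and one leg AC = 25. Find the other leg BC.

By the Pythagorean theorem: BC^2 = AB^2 - AC^2
BC^2 = 65^2 - 25^2 = 4225 - 625 = 3600
BC = sqrt(3600) = 60

60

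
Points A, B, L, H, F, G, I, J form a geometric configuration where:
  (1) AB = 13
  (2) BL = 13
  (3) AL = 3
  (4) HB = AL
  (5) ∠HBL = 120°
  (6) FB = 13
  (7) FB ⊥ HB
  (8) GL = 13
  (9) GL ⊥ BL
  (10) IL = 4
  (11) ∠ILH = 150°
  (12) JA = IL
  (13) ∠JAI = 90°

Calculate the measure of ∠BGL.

Step 1: By the law of cosines on triangle GLB: GB² = 13² + 13² − 2·13·13·cos(90°) = 338, so GB = 13·√2.
Step 2: By the inverse law of cosines on triangle BGL: cos(∠BGL) = ((13·√2)² + 13² − 13²) / (2·13·√2·13) = 338/478 = 0.7071, so ∠BGL = 45°.

Therefore, the measure of angle ∠BGL = 45°.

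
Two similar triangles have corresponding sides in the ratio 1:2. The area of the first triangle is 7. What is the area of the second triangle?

Area ratio = (1/2)^2 = 1/4. Area of the second triangle = 7 * 4/1 = 28.

28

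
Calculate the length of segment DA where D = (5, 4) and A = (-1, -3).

The horizontal distance is |-1 - 5| = 6 and the vertical distance is |-3 - 4| = 7.
By the Pythagorean theorem, d = sqrt(6^2 + 7^2) = sqrt(85).

sqrt(85)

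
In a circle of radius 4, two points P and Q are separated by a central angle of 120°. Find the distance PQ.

Chord length = 2r sin(θ/2)
= 2 × 4 × sin(120°/2)
= 2 × 4 × sin(60°)
= 4*sqrt(3)

4*sqrt(3)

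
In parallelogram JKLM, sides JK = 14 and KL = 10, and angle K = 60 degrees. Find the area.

Area = 14 * 10 * sin(60°) = 140 * sqrt(3)/2 = 70*sqrt(3)

70*sqrt(3)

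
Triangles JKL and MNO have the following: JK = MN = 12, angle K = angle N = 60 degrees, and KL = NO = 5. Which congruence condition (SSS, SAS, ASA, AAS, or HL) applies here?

The given information matches SAS: Two pairs of corresponding sides and the included angle are equal (Side-Angle-Side).

SAS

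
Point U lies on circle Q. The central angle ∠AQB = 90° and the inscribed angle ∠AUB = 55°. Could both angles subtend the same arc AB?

By the inscribed angle theorem, the inscribed angle for a central angle of 90° should be 90° / 2 = 45°.
The given inscribed angle is 55°, which does not equal 45°.
Therefore, no, they do not correspond to the same arc.

No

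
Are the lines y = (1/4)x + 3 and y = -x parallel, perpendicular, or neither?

Slope of line 1: m1 = 1/4
Slope of line 2: m2 = -1
For parallel lines we need equal slopes: 1/4 != -1.
For perpendicular lines we need m1*m2 = -1: (1/4)(-1) = -1/4 != -1.
Since neither condition holds, the lines are neither parallel nor perpendicular.

Neither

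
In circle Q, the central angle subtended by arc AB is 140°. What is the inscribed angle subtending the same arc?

An inscribed angle intercepts an arc from a point on the circle, while the central angle intercepts the same arc from the center.
The inscribed angle is always half the central angle: 140° / 2 = 70°.

70°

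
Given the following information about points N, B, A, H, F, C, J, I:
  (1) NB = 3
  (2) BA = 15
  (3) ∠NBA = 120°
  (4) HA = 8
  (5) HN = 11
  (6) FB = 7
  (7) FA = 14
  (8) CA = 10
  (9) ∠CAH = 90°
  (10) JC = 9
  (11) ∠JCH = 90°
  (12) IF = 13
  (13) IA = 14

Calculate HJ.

Step 1: By the law of cosines on triangle CAH: CH² = 10² + 8² − 2·10·8·cos(90°) = 164, so CH = 2·√41.
Step 2: By the law of cosines on triangle HCJ: HJ² = (2·√41)² + 9² − 2·2·√41·9·cos(90°) = 245, so HJ = 7·√5.

Therefore, the length of HJ = 7·√5.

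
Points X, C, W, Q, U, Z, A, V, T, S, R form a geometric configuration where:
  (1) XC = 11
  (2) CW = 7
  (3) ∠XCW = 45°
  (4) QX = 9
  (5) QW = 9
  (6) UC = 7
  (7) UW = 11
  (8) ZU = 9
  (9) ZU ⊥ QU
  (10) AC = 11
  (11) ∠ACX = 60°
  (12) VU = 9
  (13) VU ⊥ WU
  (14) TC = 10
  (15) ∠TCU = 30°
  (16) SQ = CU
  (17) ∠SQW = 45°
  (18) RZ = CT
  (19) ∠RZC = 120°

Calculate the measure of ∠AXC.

Step 1: By the law of cosines on triangle XCA: XA² = 11² + 11² − 2·11·11·cos(60°) = 121, so XA = 11.
Step 2: By the inverse law of cosines on triangle AXC: cos(∠AXC) = (11² + 11² − 11²) / (2·11·11) = 121/242 = 0.5, so ∠AXC = 60°.

Therefore, the measure of angle ∠AXC = 60°.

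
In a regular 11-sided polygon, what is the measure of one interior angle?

Each interior angle of a regular n-gon is (n - 2) * 180 / n.
For n = 11: (11 - 2) * 180 / 11 = 1620/11 = 1620/11 degrees.

1620/11 degrees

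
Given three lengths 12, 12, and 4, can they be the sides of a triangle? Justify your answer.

Sort the sides: 4, 12, 12.
It suffices to check that the sum of the two smallest exceeds the largest:
4 + 12 = 16 > 12. ✓
Yes, a valid triangle can be formed.

Yes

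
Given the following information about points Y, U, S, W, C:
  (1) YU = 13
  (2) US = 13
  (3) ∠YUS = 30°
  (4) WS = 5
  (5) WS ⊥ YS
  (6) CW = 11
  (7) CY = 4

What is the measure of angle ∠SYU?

Step 1: By the law of cosines on triangle YUS: YS² = 13² + 13² − 2·13·13·cos(30°) = 45.28, so YS ≈ 6.73.
Step 2: By the inverse law of cosines on triangle SYU: cos(∠SYU) = (6.73² + 13² − 13²) / (2·6.73·13) = 45.28/174.96 = 0.2588, so ∠SYU = 75°.

Therefore, the measure of angle ∠SYU = 75°.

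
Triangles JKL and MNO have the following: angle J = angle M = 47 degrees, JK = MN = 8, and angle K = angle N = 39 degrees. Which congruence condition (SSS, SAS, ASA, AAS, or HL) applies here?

The given information provides:
angle J = angle M = 47 degrees, JK = MN = 8, and angle K = angle N = 39 degrees
This matches the ASA congruence theorem.
Two pairs of corresponding angles and the included side are equal (Angle-Side-Angle).

ASA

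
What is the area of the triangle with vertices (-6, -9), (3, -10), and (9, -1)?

Shoelace: Area = (1/2)|-6(-10--1) + 3(-1--9) + 9(-9--10)| = (1/2)(87) = 87/2

87/2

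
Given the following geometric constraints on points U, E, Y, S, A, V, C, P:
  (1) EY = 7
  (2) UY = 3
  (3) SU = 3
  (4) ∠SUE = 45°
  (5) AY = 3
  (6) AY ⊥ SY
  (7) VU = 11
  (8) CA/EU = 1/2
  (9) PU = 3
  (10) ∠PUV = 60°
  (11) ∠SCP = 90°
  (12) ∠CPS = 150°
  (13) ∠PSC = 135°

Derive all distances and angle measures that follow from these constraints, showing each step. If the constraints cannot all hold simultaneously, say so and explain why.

These constraints are not satisfiable: (11), (12) and (13) are the three interior angles of triangle SCP, which must sum to 180°, but 90° + 150° + 135° = 375°. No planar figure meets all of them, so nothing further can be derived.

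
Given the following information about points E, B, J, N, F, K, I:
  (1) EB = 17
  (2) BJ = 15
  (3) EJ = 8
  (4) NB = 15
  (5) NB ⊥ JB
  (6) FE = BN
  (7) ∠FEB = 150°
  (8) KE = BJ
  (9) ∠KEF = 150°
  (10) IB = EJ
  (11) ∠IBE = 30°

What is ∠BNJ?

Step 1: By the law of cosines on triangle NBJ: NJ² = 15² + 15² − 2·15·15·cos(90°) = 450, so NJ = 15·√2.
Step 2: By the inverse law of cosines on triangle BNJ: cos(∠BNJ) = (15² + (15·√2)² − 15²) / (2·15·15·√2) = 450/636.4 = 0.7071, so ∠BNJ = 45°.

Therefore, the measure of angle ∠BNJ = 45°.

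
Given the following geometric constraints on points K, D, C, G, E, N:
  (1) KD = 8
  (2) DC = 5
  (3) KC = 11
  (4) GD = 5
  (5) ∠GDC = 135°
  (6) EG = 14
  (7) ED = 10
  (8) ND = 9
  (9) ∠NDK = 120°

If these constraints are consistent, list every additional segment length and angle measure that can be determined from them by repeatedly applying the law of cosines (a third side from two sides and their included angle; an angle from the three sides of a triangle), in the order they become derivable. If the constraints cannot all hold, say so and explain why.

The constraints are consistent. Derivable facts, in order:
After 1 step:
- CG ≈ 9.24
- KN ≈ 14.73
- ∠CDK = 113.58°
- ∠CKD = 24.62°
- ∠DCK = 41.8°
- ∠DEG = 14.57°
- ∠DGE = 30.2°
- ∠EDG = 135.23°
After 2 steps:
- ∠CGD = 22.5°
- ∠DCG = 22.5°
- ∠DKN = 31.95°
- ∠DNK = 28.05°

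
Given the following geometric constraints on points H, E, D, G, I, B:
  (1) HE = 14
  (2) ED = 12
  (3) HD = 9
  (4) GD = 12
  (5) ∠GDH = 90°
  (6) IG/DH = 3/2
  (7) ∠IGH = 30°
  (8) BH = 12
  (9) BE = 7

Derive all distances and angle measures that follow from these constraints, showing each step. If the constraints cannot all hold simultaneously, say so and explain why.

The constraints are consistent.

From the given relations:
  IG = 3/2·DH = 3/2·9 ≈ 13.5

Step 1: From HD = 9, DG = 12, and ∠HDG = 90°, by the law of cosines:
  HG² = HD² + DG² - 2·HD·DG·cos(90°) = 81 + 144 - 0 = 225
  HG = 15

Step 2: From HB = 12, HE = 14, BE = 7, by the inverse law of cosines:
  cos(∠BHE) = (HB² + HE² - BE²) / (2·HB·HE)
  ∠BHE = 29.99°

Step 3: From HD = 9, HE = 14, DE = 12, by the inverse law of cosines:
  cos(∠DHE) = (HD² + HE² - DE²) / (2·HD·HE)
  ∠DHE = 58.14°

Step 4: From EB = 7, EH = 14, BH = 12, by the inverse law of cosines:
  cos(∠BEH) = (EB² + EH² - BH²) / (2·EB·EH)
  ∠BEH = 58.98°

Step 5: From ED = 12, EH = 14, DH = 9, by the inverse law of cosines:
  cos(∠DEH) = (ED² + EH² - DH²) / (2·ED·EH)
  ∠DEH = 39.57°

Step 6: From DE = 12, DH = 9, EH = 14, by the inverse law of cosines:
  cos(∠EDH) = (DE² + DH² - EH²) / (2·DE·DH)
  ∠EDH = 82.28°

Step 7: From BE = 7, BH = 12, EH = 14, by the inverse law of cosines:
  cos(∠EBH) = (BE² + BH² - EH²) / (2·BE·BH)
  ∠EBH = 91.02°

Step 8: From HG = 15, GI = 13.5, and ∠HGI = 30°, by the law of cosines:
  HI² = HG² + GI² - 2·HG·GI·cos(30°) = 225 + 182.2 - 350.7 = 56.51
  HI ≈ 7.52

Step 9: From HD = 9, HG = 15, DG = 12, by the inverse law of cosines:
  cos(∠DHG) = (HD² + HG² - DG²) / (2·HD·HG)
  ∠DHG = 53.13°

Step 10: From GD = 12, GH = 15, DH = 9, by the inverse law of cosines:
  cos(∠DGH) = (GD² + GH² - DH²) / (2·GD·GH)
  ∠DGH = 36.87°

Step 11: From HG = 15, HI = 7.52, GI = 13.5, by the inverse law of cosines:
  cos(∠GHI) = (HG² + HI² - GI²) / (2·HG·HI)
  ∠GHI = 63.89°

Step 12: From IG = 13.5, IH = 7.52, GH = 15, by the inverse law of cosines:
  cos(∠GIH) = (IG² + IH² - GH²) / (2·IG·IH)
  ∠GIH = 86.11°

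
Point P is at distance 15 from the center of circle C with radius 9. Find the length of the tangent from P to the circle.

tangent = √(d² - r²) = √(15² - 9²) = √(225 - 81) = √144 = 12

12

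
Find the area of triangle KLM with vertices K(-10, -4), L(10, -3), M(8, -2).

Using the Shoelace formula for a triangle:
Area = (1/2)|x0(y1 - y2) + x1(y2 - y0) + x2(y0 - y1)|
Area = (1/2)|-10(-3 - -2) + 10(-2 - -4) + 8(-4 - -3)|
Area = (1/2)|10 + 20 + -8|
Area = (1/2)|22|
Area = (1/2)(22)
Area = 11

11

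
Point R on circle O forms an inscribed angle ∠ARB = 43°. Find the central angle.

By the inscribed angle theorem, the central angle is twice the inscribed angle.
Central angle = 2 × 43° = 86°

86°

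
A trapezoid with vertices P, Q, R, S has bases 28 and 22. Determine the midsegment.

The midsegment (median) of a trapezoid connects the midpoints of the non-parallel sides.
Its length is the average of the two bases: (28 + 22) / 2 = 25.

25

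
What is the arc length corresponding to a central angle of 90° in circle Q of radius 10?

Arc length = 2π(10)(1/4) = 5*pi

5*pi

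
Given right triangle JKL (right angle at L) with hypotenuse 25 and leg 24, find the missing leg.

KL = sqrt(25^2 - 24^2) = sqrt(49) = 7

7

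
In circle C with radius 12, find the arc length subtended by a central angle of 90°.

Arc length = 2πr × θ/360
= 2π × 12 × 1/4
= 6*pi

6*pi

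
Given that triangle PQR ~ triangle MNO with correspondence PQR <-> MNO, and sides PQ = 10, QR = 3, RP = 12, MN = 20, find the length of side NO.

k = 20/10 = 2. NO = 2 * 3 = 6.

6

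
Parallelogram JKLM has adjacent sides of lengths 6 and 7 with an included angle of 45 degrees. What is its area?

Area = 6 * 7 * sin(45°) = 42 * sqrt(2)/2 = 21*sqrt(2)

21*sqrt(2)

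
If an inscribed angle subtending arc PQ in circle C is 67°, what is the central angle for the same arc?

Central angle = 2 × 67° = 134° (inscribed angle theorem).

134°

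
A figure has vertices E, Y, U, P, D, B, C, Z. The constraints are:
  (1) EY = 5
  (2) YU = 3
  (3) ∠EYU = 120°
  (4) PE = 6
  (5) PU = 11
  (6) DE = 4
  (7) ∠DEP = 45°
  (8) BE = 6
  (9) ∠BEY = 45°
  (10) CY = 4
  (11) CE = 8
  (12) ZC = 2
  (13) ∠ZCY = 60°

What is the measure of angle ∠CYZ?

Step 1: By the law of cosines on triangle YCZ: YZ² = 4² + 2² − 2·4·2·cos(60°) = 12, so YZ = 2·√3.
Step 2: By the inverse law of cosines on triangle CYZ: cos(∠CYZ) = (4² + (2·√3)² − 2²) / (2·4·2·√3) = 24/27.71 = 0.866, so ∠CYZ = 30°.

Therefore, the measure of angle ∠CYZ = 30°.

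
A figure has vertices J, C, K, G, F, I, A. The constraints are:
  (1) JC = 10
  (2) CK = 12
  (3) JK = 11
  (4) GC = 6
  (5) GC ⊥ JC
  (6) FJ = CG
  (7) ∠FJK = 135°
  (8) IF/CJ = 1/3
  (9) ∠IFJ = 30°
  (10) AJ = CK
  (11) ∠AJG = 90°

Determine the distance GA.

From the given relations: AJ = CK = 12.
Step 1: By the law of cosines on triangle JCG: JG² = 10² + 6² − 2·10·6·cos(90°) = 136, so JG = 2·√34.
Step 2: By the law of cosines on triangle GJA: GA² = (2·√34)² + 12² − 2·2·√34·12·cos(90°) = 280, so GA = 2·√70.

Therefore, the length of GA = 2·√70.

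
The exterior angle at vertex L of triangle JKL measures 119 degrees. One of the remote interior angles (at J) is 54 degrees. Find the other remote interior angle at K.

The exterior angle theorem states that an exterior angle equals the sum of the two non-adjacent interior angles.
So 119 = 54 + angle K, which gives angle K = 119 - 54 = 65 degrees.

65 degrees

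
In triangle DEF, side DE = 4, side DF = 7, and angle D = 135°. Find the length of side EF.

By the law of cosines: EF^2 = DE^2 + DF^2 - 2*DE*DF*cos(D)
EF^2 = 4^2 + 7^2 - 2*4*7*cos(135°)
EF^2 = 16 + 49 - 56*(-sqrt(2)/2)
EF^2 = 28*sqrt(2) + 65
EF = sqrt(28*sqrt(2) + 65)

sqrt(28*sqrt(2) + 65)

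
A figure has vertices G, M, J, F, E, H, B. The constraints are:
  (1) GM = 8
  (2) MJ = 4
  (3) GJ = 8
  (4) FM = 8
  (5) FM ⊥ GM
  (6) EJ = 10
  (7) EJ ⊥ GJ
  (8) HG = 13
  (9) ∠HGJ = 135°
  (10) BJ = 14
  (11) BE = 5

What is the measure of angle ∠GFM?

Step 1: By the law of cosines on triangle FMG: FG² = 8² + 8² − 2·8·8·cos(90°) = 128, so FG = 8·√2.
Step 2: By the inverse law of cosines on triangle GFM: cos(∠GFM) = ((8·√2)² + 8² − 8²) / (2·8·√2·8) = 128/181.02 = 0.7071, so ∠GFM = 45°.

Therefore, the measure of angle ∠GFM = 45°.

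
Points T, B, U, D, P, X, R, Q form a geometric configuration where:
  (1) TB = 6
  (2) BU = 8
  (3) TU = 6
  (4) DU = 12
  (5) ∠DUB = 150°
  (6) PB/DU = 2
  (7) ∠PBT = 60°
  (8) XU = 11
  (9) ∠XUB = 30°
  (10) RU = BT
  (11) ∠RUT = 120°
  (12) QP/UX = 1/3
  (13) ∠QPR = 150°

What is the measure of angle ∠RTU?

From the given relations: RU = BT = 6.
Step 1: By the law of cosines on triangle TUR: TR² = 6² + 6² − 2·6·6·cos(120°) = 108, so TR = 6·√3.
Step 2: By the inverse law of cosines on triangle RTU: cos(∠RTU) = ((6·√3)² + 6² − 6²) / (2·6·√3·6) = 108/124.71 = 0.866, so ∠RTU = 30°.

Therefore, the measure of angle ∠RTU = 30°.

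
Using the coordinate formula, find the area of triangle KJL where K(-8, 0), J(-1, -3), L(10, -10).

Using the Shoelace formula for a triangle:
Area = (1/2)|x0(y1 - y2) + x1(y2 - y0) + x2(y0 - y1)|
Area = (1/2)|-8(-3 - -10) + -1(-10 - 0) + 10(0 - -3)|
Area = (1/2)|-56 + 10 + 30|
Area = (1/2)|-16|
Area = (1/2)(16)
Area = 8

8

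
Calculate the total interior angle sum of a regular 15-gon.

The sum of interior angles of an n-sided polygon is (n - 2) * 180.
For n = 15: (15 - 2) * 180 = 13 * 180 = 2340 degrees.

2340 degrees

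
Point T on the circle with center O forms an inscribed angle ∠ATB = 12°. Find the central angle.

Central angle = 2 × 12° = 24° (inscribed angle theorem).

24°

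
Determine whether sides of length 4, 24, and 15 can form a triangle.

No.
The triangle inequality is violated: 4 + 15 = 19 ≤ 24.
These lengths cannot form a triangle.

No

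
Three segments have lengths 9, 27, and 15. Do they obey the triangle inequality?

No.
The triangle inequality is violated: 9 + 15 = 24 ≤ 27.
These lengths cannot form a triangle.

No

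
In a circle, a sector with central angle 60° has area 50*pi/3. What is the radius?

The sector covers 60°/360° = 1/6 of the full circle.
Full circle area = 50*pi/3 / 1/6 = 100*pi.
Since full area = πr², we get r² = 100*pi/π = 100, so r = 10.

10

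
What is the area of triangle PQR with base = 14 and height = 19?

A triangle's area is half the area of a rectangle with the same base and height.
Area = (1/2) * 14 * 19 = 133.

133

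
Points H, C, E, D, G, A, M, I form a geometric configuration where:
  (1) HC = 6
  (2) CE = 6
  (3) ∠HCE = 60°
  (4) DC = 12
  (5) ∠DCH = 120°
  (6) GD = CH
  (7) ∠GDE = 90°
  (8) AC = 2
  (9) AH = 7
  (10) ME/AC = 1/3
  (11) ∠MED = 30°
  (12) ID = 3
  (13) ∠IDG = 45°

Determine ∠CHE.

Step 1: By the law of cosines on triangle HCE: HE² = 6² + 6² − 2·6·6·cos(60°) = 36, so HE = 6.
Step 2: By the inverse law of cosines on triangle CHE: cos(∠CHE) = (6² + 6² − 6²) / (2·6·6) = 36/72 = 0.5, so ∠CHE = 60°.

Therefore, the measure of angle ∠CHE = 60°.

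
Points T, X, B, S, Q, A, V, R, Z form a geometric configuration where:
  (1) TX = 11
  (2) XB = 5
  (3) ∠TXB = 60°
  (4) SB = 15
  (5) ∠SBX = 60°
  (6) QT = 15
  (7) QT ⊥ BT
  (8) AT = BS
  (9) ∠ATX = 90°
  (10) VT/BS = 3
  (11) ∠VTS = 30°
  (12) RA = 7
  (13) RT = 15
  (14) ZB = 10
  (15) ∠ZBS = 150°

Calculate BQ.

Step 1: By the law of cosines on triangle BXT: BT² = 5² + 11² − 2·5·11·cos(60°) = 91, so BT = √91.
Step 2: By the law of cosines on triangle BTQ: BQ² = √91² + 15² − 2·√91·15·cos(90°) = 316, so BQ = 2·√79.

Therefore, the length of BQ = 2·√79.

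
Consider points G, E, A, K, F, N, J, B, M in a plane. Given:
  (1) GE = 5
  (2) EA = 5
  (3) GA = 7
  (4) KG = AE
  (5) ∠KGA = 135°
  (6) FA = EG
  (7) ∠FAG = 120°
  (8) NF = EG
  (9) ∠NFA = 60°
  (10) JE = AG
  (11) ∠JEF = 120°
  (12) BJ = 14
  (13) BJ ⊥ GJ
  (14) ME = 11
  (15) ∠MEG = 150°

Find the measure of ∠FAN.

From the given relations: FA = EG = 5; NF = EG = 5.
Step 1: By the law of cosines on triangle AFN: AN² = 5² + 5² − 2·5·5·cos(60°) = 25, so AN = 5.
Step 2: By the inverse law of cosines on triangle FAN: cos(∠FAN) = (5² + 5² − 5²) / (2·5·5) = 25/50 = 0.5, so ∠FAN = 60°.

Therefore, the measure of angle ∠FAN = 60°.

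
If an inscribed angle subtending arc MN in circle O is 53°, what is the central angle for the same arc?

The inscribed angle theorem states that a central angle is always twice any inscribed angle that subtends the same arc.
Since the inscribed angle is 53°, the central angle = 2 × 53° = 106°.

106°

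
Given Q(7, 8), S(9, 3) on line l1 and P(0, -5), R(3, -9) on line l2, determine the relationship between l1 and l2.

Slope of line 1: m1 = (3 - 8)/(9 - 7) = -5/2 = -5/2
Slope of line 2: m2 = (-9 - -5)/(3 - 0) = -4/3 = -4/3
m1 != m2 and m1*m2 = 10/3 != -1. Neither.

Neither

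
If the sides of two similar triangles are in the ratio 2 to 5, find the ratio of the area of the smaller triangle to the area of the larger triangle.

The ratio of areas of similar triangles equals the square of the side ratio.
Side ratio = 2:5
Area ratio = (2/5)^2 = 4/25 = 4:25

4:25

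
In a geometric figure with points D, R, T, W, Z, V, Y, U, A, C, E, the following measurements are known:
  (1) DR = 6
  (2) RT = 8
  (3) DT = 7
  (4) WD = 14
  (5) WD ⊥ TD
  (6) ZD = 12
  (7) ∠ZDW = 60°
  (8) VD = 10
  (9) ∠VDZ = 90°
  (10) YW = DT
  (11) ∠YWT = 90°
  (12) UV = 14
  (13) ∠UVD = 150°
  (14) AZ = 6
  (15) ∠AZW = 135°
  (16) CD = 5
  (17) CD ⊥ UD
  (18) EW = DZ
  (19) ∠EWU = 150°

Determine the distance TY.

From the given relations: YW = DT = 7.
Step 1: By the law of cosines on triangle TDW: TW² = 7² + 14² − 2·7·14·cos(90°) = 245, so TW = 7·√5.
Step 2: By the law of cosines on triangle TWY: TY² = (7·√5)² + 7² − 2·7·√5·7·cos(90°) = 294, so TY = 7·√6.

Therefore, the length of TY = 7·√6.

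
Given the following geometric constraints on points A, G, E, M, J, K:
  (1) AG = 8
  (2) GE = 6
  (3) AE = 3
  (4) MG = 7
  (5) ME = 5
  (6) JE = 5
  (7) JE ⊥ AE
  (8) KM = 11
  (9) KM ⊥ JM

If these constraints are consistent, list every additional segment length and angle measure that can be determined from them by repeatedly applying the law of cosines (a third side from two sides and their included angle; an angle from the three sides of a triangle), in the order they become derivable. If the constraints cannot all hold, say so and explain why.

The constraints are consistent. Derivable facts, in order:
After 1 step:
- AJ = √34
- ∠AEG = 121.86°
- ∠AGE = 18.57°
- ∠EAG = 39.57°
- ∠EGM = 44.42°
- ∠EMG = 57.12°
- ∠GEM = 78.46°
After 2 steps:
- ∠AJE = 30.96°
- ∠EAJ = 59.04°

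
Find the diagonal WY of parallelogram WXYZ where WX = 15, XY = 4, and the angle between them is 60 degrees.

Law of cosines: d^2 = 15^2 + 4^2 - 2(15)(4)cos(60°) = 181, so d = sqrt(181).

sqrt(181)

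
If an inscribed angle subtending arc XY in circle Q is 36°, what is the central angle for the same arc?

The inscribed angle theorem states that a central angle is always twice any inscribed angle that subtends the same arc.
Since the inscribed angle is 36°, the central angle = 2 × 36° = 72°.

72°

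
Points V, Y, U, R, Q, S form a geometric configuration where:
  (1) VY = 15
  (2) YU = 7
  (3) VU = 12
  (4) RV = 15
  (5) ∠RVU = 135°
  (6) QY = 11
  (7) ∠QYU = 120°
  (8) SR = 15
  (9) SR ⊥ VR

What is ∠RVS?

Step 1: By the law of cosines on triangle VRS: VS² = 15² + 15² − 2·15·15·cos(90°) = 450, so VS = 15·√2.
Step 2: By the inverse law of cosines on triangle RVS: cos(∠RVS) = (15² + (15·√2)² − 15²) / (2·15·15·√2) = 450/636.4 = 0.7071, so ∠RVS = 45°.

Therefore, the measure of angle ∠RVS = 45°.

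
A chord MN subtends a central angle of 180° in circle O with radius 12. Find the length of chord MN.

Drop a perpendicular from the center to the chord, bisecting both the chord and the central angle.
Each half-chord = r sin(θ/2) = 12 sin(90°).
The full chord = 2 × 12 × sin(90°) = 24.

24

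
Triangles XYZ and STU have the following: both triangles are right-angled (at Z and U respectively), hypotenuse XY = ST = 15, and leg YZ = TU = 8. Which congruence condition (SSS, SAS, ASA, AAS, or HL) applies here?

The given information matches HL: The hypotenuse and one leg of two right triangles are equal (Hypotenuse-Leg).

HL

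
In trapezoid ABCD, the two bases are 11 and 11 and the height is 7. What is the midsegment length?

The midsegment (median) of a trapezoid connects the midpoints of the non-parallel sides.
Its length is the average of the two bases: (11 + 11) / 2 = 11.

11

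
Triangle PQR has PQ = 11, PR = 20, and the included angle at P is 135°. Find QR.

By the law of cosines: QR^2 = PQ^2 + PR^2 - 2*PQ*PR*cos(P)
QR^2 = 11^2 + 20^2 - 2*11*20*cos(135°)
QR^2 = 121 + 400 - 440*(-sqrt(2)/2)
QR^2 = 220*sqrt(2) + 521
QR = sqrt(220*sqrt(2) + 521)

sqrt(220*sqrt(2) + 521)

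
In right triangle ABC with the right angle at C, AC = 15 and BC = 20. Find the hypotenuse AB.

AB = sqrt(15^2 + 20^2) = sqrt(625) = 25

25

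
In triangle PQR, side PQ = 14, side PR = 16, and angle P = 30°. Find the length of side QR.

Law of cosines: QR^2 = 14^2 + 16^2 - 2(14)(16)cos(30°) = 452 - 224*sqrt(3), so QR = 2*sqrt(113 - 56*sqrt(3)).

2*sqrt(113 - 56*sqrt(3))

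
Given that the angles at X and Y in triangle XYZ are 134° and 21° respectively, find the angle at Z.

By the triangle angle sum property, the three interior angles of any triangle add up to 180°.
We know angle X = 134° and angle Y = 21°, so their sum is 155°.
Therefore angle Z = 180° - 155° = 25°.

25 degrees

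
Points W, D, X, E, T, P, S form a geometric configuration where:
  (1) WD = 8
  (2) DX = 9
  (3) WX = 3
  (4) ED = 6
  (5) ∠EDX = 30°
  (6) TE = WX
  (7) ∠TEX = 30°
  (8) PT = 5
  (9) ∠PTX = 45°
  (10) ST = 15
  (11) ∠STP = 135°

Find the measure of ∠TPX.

From the given relations: TE = WX = 3.
Step 1: By the law of cosines on triangle EDX: EX² = 6² + 9² − 2·6·9·cos(30°) = 23.47, so EX ≈ 4.84.
Step 2: By the law of cosines on triangle XET: XT² = 4.84² + 3² − 2·4.84·3·cos(30°) = 7.3, so XT ≈ 2.7.
Step 3: By the law of cosines on triangle PTX: PX² = 5² + 2.7² − 2·5·2.7·cos(45°) = 13.2, so PX ≈ 3.63.
Step 4: By the inverse law of cosines on triangle TPX: cos(∠TPX) = (5² + 3.63² − 2.7²) / (2·5·3.63) = 30.9/36.33 = 0.8506, so ∠TPX = 31.72°.

Therefore, the measure of angle ∠TPX = 31.72°.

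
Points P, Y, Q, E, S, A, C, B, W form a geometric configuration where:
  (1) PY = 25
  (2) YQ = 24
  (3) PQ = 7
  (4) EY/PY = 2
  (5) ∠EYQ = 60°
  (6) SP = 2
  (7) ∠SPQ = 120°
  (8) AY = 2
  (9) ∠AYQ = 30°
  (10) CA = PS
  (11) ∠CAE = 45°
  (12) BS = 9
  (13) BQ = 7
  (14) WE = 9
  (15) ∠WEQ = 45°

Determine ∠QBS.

Step 1: By the law of cosines on triangle QPS: QS² = 7² + 2² − 2·7·2·cos(120°) = 67, so QS = √67.
Step 2: By the inverse law of cosines on triangle QBS: cos(∠QBS) = (7² + 9² − √67²) / (2·7·9) = 63/126 = 0.5, so ∠QBS = 60°.

Therefore, the measure of angle ∠QBS = 60°.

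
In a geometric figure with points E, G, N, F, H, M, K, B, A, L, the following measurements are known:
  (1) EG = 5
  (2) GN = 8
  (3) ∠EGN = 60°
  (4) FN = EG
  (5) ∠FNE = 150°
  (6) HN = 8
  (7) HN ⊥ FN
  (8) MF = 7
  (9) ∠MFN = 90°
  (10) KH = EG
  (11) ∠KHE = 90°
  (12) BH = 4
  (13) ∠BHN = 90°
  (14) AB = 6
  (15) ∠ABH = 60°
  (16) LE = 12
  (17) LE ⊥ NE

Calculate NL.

Step 1: By the law of cosines on triangle EGN: EN² = 5² + 8² − 2·5·8·cos(60°) = 49, so EN = 7.
Step 2: By the law of cosines on triangle NEL: NL² = 7² + 12² − 2·7·12·cos(90°) = 193, so NL = √193.

Therefore, the length of NL = √193.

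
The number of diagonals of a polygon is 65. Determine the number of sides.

Using d = n(n - 3)/2, we solve 65 = n(n - 3)/2.
So n(n - 3) = 130.
Testing n = 13: 13 * 10 = 130 = 130. Correct.
The polygon has 13 sides.

13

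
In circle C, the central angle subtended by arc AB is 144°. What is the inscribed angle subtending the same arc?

Inscribed angle = 144° / 2 = 72° (inscribed angle theorem).

72°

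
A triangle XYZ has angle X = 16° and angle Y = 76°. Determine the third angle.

angle Z = 180 - 16 - 76 = 88 degrees.

88 degrees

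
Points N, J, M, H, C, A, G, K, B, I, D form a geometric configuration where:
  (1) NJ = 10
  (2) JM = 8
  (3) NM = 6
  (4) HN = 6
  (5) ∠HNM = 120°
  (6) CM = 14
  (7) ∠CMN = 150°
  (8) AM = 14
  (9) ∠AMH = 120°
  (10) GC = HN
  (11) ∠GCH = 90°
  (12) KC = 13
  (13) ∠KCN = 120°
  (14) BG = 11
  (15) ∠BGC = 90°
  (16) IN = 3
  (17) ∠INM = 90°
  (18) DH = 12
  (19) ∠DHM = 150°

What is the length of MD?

Step 1: By the law of cosines on triangle HNM: HM² = 6² + 6² − 2·6·6·cos(120°) = 108, so HM = 6·√3.
Step 2: By the law of cosines on triangle MHD: MD² = (6·√3)² + 12² − 2·6·√3·12·cos(150°) = 468, so MD = 6·√13.

Therefore, the length of MD = 6·√13.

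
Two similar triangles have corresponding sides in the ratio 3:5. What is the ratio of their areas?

Area ratio = (side ratio)^2 = (3/5)^2 = 9:25.

9:25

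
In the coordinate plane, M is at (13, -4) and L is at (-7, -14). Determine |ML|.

d = sqrt((-20)^2 + (-10)^2) = sqrt(500) = 10*sqrt(5)

10*sqrt(5)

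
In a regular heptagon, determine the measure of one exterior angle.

Each exterior angle of a regular n-gon is 360 / n.
For n = 7: 360 / 7 = 360/7 degrees.

360/7 degrees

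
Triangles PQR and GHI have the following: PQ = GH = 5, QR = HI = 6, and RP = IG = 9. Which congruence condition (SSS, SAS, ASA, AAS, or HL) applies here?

The given information matches SSS: All three pairs of corresponding sides are equal (Side-Side-Side).

SSS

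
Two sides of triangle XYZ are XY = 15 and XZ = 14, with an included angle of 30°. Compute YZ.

By the law of cosines: YZ^2 = XY^2 + XZ^2 - 2*XY*XZ*cos(X)
YZ^2 = 15^2 + 14^2 - 2*15*14*cos(30°)
YZ^2 = 225 + 196 - 420*(sqrt(3)/2)
YZ^2 = 421 - 210*sqrt(3)
YZ = sqrt(421 - 210*sqrt(3))

sqrt(421 - 210*sqrt(3))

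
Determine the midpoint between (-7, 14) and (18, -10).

M = ((x₁ + x₂)/2, (y₁ + y₂)/2)
= ((-7 + 18)/2, (14 + -10)/2)
= (11/2, 4/2) = (11/2, 2)

(11/2, 2)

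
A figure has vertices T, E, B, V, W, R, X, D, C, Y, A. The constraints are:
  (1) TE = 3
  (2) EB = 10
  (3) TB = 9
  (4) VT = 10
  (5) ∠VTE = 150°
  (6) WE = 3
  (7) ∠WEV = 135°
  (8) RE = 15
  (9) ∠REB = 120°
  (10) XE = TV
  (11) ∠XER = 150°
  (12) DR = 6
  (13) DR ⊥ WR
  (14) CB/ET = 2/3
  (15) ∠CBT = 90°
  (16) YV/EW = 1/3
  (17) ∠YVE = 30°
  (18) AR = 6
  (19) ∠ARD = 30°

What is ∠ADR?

Step 1: By the law of cosines on triangle DRA: DA² = 6² + 6² − 2·6·6·cos(30°) = 9.65, so DA ≈ 3.11.
Step 2: By the inverse law of cosines on triangle ADR: cos(∠ADR) = (3.11² + 6² − 6²) / (2·3.11·6) = 9.65/37.27 = 0.2588, so ∠ADR = 75°.

Therefore, the measure of angle ∠ADR = 75°.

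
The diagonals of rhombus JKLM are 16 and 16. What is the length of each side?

In a rhombus, the diagonals bisect each other perpendicularly, creating four congruent right triangles.
Each triangle has legs 8 (half of 16) and 8 (half of 16).
The hypotenuse of each right triangle is a side of the rhombus:
side = sqrt(8^2 + 8^2) = sqrt(128) = 8*sqrt(2)

8*sqrt(2)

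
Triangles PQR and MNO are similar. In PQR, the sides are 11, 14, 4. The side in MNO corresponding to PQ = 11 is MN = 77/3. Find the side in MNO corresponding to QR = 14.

Similar triangles have proportional sides. Setting up the proportion:
MN / PQ = NO / QR
77/3 / 11 = NO / 14
NO = 14 * 77/3 / 11 = 98/3.

98/3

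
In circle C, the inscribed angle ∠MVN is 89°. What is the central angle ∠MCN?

Central angle = 2 × 89° = 178° (inscribed angle theorem).

178°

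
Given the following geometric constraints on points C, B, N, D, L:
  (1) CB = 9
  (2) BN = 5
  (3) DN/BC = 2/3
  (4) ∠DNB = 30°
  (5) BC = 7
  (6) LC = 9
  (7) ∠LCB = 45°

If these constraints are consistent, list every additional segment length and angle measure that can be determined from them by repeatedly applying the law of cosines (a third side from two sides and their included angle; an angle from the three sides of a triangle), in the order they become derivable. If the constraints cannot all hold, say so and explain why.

These constraints are not satisfiable: (1) CB = 9 and (5) BC = 7 assign two different lengths to the same segment. No planar figure meets all of them, so nothing further can be derived.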